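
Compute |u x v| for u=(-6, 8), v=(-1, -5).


|u x v| = |(-6)*(-5) - 8*(-1)|
= |30 - (-8)| = 38

38


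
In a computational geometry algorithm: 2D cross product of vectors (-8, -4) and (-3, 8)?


u x v = u_x*v_y - u_y*v_x = (-8)*8 - (-4)*(-3)
= (-64) - 12 = -76

-76


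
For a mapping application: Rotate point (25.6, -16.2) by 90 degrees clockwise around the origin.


90° CW: (x,y) -> (y, -x)
(25.6,-16.2) -> (-16.2, -25.6)

(-16.2, -25.6)


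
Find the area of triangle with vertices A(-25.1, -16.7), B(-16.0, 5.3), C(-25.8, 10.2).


Area = |x_A(y_B-y_C) + x_B(y_C-y_A) + x_C(y_A-y_B)|/2
= |122.99 + (-430.4) + 567.6|/2
= 260.19/2 = 130.095

130.095


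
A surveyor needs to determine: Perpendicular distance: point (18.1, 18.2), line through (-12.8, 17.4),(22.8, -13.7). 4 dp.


|cross product| = 989.47
|line direction| = sqrt(2234.57) = 47.2712
Distance = 989.47/sqrt(2234.57) = 20.9318

20.9318


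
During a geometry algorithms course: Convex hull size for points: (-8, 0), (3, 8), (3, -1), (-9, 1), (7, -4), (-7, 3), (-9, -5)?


Convex hull vertices (CCW): (-9, -5), (7, -4), (3, 8), (-7, 3), (-9, 1)
Count = 5

5


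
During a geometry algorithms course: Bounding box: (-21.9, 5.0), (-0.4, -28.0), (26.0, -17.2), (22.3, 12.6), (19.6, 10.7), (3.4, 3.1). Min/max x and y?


x range: [-21.9, 26]
y range: [-28, 12.6]
Bounding box: (-21.9,-28) to (26,12.6)

(-21.9,-28) to (26,12.6)


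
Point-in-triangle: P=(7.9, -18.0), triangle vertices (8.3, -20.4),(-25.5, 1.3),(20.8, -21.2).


Cross products: AB x AP = -72.44, BC x BP = -142.09, CA x CP = -29.68
All same sign? yes

Yes, inside


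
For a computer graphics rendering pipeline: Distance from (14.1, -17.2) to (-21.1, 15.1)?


dx=-35.2, dy=32.3
d^2 = (-35.2)^2 + 32.3^2 = 2282.33
d = sqrt(2282.33) = 47.7737

47.7737


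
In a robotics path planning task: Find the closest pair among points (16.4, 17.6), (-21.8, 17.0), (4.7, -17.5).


d(P0,P1) = 38.2047, d(P0,P2) = 36.9986, d(P1,P2) = 43.5029
Closest: P0 and P2

Closest pair: (16.4, 17.6) and (4.7, -17.5), distance = 36.9986


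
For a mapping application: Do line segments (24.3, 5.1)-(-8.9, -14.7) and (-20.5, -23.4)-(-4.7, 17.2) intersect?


Cross products: d1=-1368.58, d2=-333.5, d3=59.16, d4=-975.92
d1*d2 < 0 and d3*d4 < 0? no

No, they don't intersect


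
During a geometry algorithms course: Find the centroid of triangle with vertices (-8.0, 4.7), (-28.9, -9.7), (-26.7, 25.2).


Centroid = ((x_A+x_B+x_C)/3, (y_A+y_B+y_C)/3)
= (((-8)+(-28.9)+(-26.7))/3, (4.7+(-9.7)+25.2)/3)
= (-21.2, 6.7333)

(-21.2, 6.7333)


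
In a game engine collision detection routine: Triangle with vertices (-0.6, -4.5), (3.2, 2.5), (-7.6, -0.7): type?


Side lengths squared: AB^2=63.44, BC^2=126.88, CA^2=63.44
Sorted: [63.44, 63.44, 126.88]
By sides: Isosceles, By angles: Right

Isosceles, Right


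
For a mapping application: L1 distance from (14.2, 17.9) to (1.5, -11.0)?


|14.2-1.5| + |17.9-(-11)| = 12.7 + 28.9 = 41.6

41.6


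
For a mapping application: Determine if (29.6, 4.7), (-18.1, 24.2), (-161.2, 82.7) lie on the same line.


Cross product: ((-18.1)-29.6)*(82.7-4.7) - (24.2-4.7)*((-161.2)-29.6)
= 0

Yes, collinear


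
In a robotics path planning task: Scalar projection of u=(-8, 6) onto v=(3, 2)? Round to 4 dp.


u.v = -12, |v| = sqrt(13) = 3.6056
Scalar projection = u.v / |v| = -12 / sqrt(13) = -3.3282

-3.3282


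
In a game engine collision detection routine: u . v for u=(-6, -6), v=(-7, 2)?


u . v = u_x*v_x + u_y*v_y = (-6)*(-7) + (-6)*2
= 42 + (-12) = 30

30


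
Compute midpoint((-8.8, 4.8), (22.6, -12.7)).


M = (((-8.8)+22.6)/2, (4.8+(-12.7))/2)
= (6.9, -3.95)

(6.9, -3.95)


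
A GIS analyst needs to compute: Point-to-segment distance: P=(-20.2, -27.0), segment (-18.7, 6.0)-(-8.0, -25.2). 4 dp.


Project P onto AB: t = 0.9316 (clamped to [0,1])
Closest point on segment: (-8.7315, -23.0669)
Distance: 12.1241

12.1241


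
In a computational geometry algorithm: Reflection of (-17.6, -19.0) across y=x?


Reflection over y=x: (x,y) -> (y,x)
(-17.6, -19) -> (-19, -17.6)

(-19, -17.6)


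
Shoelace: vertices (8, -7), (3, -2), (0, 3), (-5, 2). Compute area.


Shoelace sum: (8*(-2) - 3*(-7)) + (3*3 - 0*(-2)) + (0*2 - (-5)*3) + ((-5)*(-7) - 8*2)
= 48
Area = |48|/2 = 24

24


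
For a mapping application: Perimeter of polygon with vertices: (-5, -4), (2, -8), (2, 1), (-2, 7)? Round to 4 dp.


Sides: (-5, -4)->(2, -8): sqrt(65) = 8.062258, (2, -8)->(2, 1): sqrt(81) = 9, (2, 1)->(-2, 7): sqrt(52) = 7.211103, (-2, 7)->(-5, -4): sqrt(130) = 11.401754
Sum = 35.675115
Perimeter = 35.6751

35.6751


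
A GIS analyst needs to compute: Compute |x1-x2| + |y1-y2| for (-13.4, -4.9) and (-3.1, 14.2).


|(-13.4)-(-3.1)| + |(-4.9)-14.2| = 10.3 + 19.1 = 29.4

29.4


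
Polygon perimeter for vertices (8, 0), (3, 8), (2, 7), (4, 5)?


Sides: (8, 0)->(3, 8): sqrt(89) = 9.433981, (3, 8)->(2, 7): sqrt(2) = 1.414214, (2, 7)->(4, 5): sqrt(8) = 2.828427, (4, 5)->(8, 0): sqrt(41) = 6.403124
Sum = 20.079746
Perimeter = 20.0797

20.0797


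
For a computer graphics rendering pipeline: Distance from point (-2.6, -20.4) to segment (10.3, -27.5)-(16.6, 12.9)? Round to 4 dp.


Project P onto AB: t = 0.123 (clamped to [0,1])
Closest point on segment: (11.0746, -22.5324)
Distance: 13.8399

13.8399


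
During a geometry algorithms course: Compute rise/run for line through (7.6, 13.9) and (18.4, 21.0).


slope = (y2-y1)/(x2-x1) = (21-13.9)/(18.4-7.6) = 7.1/10.8 = 0.6574

0.6574


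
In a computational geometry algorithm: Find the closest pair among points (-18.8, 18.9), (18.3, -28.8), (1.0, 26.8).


d(P0,P1) = 60.4293, d(P0,P2) = 21.3178, d(P1,P2) = 58.2293
Closest: P0 and P2

Closest pair: (-18.8, 18.9) and (1.0, 26.8), distance = 21.3178


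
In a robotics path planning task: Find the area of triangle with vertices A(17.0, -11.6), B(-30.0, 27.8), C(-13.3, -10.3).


Area = |x_A(y_B-y_C) + x_B(y_C-y_A) + x_C(y_A-y_B)|/2
= |647.7 + (-39) + 524.02|/2
= 1132.72/2 = 566.36

566.36


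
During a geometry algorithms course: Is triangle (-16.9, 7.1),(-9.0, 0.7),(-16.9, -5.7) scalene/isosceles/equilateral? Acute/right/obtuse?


Side lengths squared: AB^2=103.37, BC^2=103.37, CA^2=163.84
Sorted: [103.37, 103.37, 163.84]
By sides: Isosceles, By angles: Acute

Isosceles, Acute


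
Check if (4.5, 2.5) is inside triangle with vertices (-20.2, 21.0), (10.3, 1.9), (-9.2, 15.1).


Cross products: AB x AP = -92.48, BC x BP = 64.86, CA x CP = 57.77
All same sign? no

No, outside


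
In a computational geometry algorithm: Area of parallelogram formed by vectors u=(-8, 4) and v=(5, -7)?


|u x v| = |(-8)*(-7) - 4*5|
= |56 - 20| = 36

36


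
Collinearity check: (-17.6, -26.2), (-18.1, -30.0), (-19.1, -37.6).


Cross product: ((-18.1)-(-17.6))*((-37.6)-(-26.2)) - ((-30)-(-26.2))*((-19.1)-(-17.6))
= 0

Yes, collinear


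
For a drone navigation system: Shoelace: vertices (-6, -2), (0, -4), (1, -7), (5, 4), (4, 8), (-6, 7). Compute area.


Shoelace sum: ((-6)*(-4) - 0*(-2)) + (0*(-7) - 1*(-4)) + (1*4 - 5*(-7)) + (5*8 - 4*4) + (4*7 - (-6)*8) + ((-6)*(-2) - (-6)*7)
= 221
Area = |221|/2 = 110.5

110.5


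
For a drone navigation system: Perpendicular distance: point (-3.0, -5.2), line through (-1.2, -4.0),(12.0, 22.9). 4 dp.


|cross product| = 32.58
|line direction| = sqrt(897.85) = 29.9641
Distance = 32.58/sqrt(897.85) = 1.0873

1.0873


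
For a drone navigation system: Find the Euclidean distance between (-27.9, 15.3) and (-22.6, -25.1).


dx=5.3, dy=-40.4
d^2 = 5.3^2 + (-40.4)^2 = 1660.25
d = sqrt(1660.25) = 40.7462

40.7462


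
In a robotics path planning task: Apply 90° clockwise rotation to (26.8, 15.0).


90° CW: (x,y) -> (y, -x)
(26.8,15) -> (15, -26.8)

(15, -26.8)


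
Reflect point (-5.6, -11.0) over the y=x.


Reflection over y=x: (x,y) -> (y,x)
(-5.6, -11) -> (-11, -5.6)

(-11, -5.6)


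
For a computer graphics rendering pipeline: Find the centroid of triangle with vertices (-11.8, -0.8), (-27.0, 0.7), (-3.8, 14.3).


Centroid = ((x_A+x_B+x_C)/3, (y_A+y_B+y_C)/3)
= (((-11.8)+(-27)+(-3.8))/3, ((-0.8)+0.7+14.3)/3)
= (-14.2, 4.7333)

(-14.2, 4.7333)


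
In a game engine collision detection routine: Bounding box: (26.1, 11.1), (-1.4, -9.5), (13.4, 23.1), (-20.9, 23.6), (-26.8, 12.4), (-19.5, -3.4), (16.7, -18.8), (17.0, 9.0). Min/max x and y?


x range: [-26.8, 26.1]
y range: [-18.8, 23.6]
Bounding box: (-26.8,-18.8) to (26.1,23.6)

(-26.8,-18.8) to (26.1,23.6)


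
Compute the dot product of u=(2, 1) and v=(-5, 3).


u . v = u_x*v_x + u_y*v_y = 2*(-5) + 1*3
= (-10) + 3 = -7

-7


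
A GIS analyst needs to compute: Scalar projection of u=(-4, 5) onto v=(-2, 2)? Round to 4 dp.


u.v = 18, |v| = sqrt(8) = 2.8284
Scalar projection = u.v / |v| = 18 / sqrt(8) = 6.364

6.364


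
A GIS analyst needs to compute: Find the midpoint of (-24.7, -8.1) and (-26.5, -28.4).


M = (((-24.7)+(-26.5))/2, ((-8.1)+(-28.4))/2)
= (-25.6, -18.25)

(-25.6, -18.25)


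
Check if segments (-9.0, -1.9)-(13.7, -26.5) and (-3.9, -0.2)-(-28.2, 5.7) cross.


Cross products: d1=71.4, d2=535.25, d3=164.05, d4=-299.8
d1*d2 < 0 and d3*d4 < 0? no

No, they don't intersect


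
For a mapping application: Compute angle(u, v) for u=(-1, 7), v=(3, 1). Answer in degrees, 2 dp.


u.v = 4, |u| = sqrt(50) = 7.0711, |v| = sqrt(10) = 3.1623
cos(theta) = u.v/(|u||v|) = 4/sqrt(500) = 0.178885
theta = acos(0.178885) = 79.7 degrees

79.7 degrees


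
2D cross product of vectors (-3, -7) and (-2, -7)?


u x v = u_x*v_y - u_y*v_x = (-3)*(-7) - (-7)*(-2)
= 21 - 14 = 7

7


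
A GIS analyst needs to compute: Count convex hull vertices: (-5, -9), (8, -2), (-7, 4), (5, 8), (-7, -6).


Convex hull vertices (CCW): (-7, -6), (-5, -9), (8, -2), (5, 8), (-7, 4)
Count = 5

5


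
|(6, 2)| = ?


|u| = sqrt(6^2 + 2^2) = sqrt(40) = 6.3246

6.3246


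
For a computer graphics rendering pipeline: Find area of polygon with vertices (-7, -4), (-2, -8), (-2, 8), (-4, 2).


Shoelace sum: ((-7)*(-8) - (-2)*(-4)) + ((-2)*8 - (-2)*(-8)) + ((-2)*2 - (-4)*8) + ((-4)*(-4) - (-7)*2)
= 74
Area = |74|/2 = 37

37


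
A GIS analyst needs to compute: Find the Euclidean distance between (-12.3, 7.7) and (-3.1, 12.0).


dx=9.2, dy=4.3
d^2 = 9.2^2 + 4.3^2 = 103.13
d = sqrt(103.13) = 10.1553

10.1553


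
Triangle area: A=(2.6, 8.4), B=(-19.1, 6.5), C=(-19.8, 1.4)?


Area = |x_A(y_B-y_C) + x_B(y_C-y_A) + x_C(y_A-y_B)|/2
= |13.26 + 133.7 + (-37.62)|/2
= 109.34/2 = 54.67

54.67


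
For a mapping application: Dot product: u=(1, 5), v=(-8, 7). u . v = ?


u . v = u_x*v_x + u_y*v_y = 1*(-8) + 5*7
= (-8) + 35 = 27

27


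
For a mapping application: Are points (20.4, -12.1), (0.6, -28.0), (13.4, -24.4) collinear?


Cross product: (0.6-20.4)*((-24.4)-(-12.1)) - ((-28)-(-12.1))*(13.4-20.4)
= 132.24

No, not collinear


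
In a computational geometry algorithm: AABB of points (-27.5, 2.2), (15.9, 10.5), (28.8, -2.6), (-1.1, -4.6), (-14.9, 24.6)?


x range: [-27.5, 28.8]
y range: [-4.6, 24.6]
Bounding box: (-27.5,-4.6) to (28.8,24.6)

(-27.5,-4.6) to (28.8,24.6)


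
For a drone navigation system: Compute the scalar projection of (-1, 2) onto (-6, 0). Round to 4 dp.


u.v = 6, |v| = sqrt(36) = 6
Scalar projection = u.v / |v| = 6 / sqrt(36) = 1

1


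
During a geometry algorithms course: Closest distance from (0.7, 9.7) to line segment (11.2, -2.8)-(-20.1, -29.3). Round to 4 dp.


Project P onto AB: t = 0 (clamped to [0,1])
Closest point on segment: (11.2, -2.8)
Distance: 16.3248

16.3248


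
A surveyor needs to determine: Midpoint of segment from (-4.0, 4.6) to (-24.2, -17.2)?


M = (((-4)+(-24.2))/2, (4.6+(-17.2))/2)
= (-14.1, -6.3)

(-14.1, -6.3)


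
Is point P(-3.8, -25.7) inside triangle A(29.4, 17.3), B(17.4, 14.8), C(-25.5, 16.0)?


Cross products: AB x AP = 433, BC x BP = 1762.89, CA x CP = -2317.54
All same sign? no

No, outside


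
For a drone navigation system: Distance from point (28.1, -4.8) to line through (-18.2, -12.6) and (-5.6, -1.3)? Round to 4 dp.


|cross product| = 424.91
|line direction| = sqrt(286.45) = 16.9248
Distance = 424.91/sqrt(286.45) = 25.1057

25.1057


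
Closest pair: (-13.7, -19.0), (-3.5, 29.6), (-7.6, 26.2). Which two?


d(P0,P1) = 49.6588, d(P0,P2) = 45.6098, d(P1,P2) = 5.3263
Closest: P1 and P2

Closest pair: (-3.5, 29.6) and (-7.6, 26.2), distance = 5.3263


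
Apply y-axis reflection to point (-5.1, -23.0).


Reflection over y-axis: (x,y) -> (-x,y)
(-5.1, -23) -> (5.1, -23)

(5.1, -23)


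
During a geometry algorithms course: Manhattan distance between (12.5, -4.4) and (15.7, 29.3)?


|12.5-15.7| + |(-4.4)-29.3| = 3.2 + 33.7 = 36.9

36.9


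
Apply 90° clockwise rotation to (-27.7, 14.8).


90° CW: (x,y) -> (y, -x)
(-27.7,14.8) -> (14.8, 27.7)

(14.8, 27.7)


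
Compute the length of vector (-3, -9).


|u| = sqrt((-3)^2 + (-9)^2) = sqrt(90) = 9.4868

9.4868


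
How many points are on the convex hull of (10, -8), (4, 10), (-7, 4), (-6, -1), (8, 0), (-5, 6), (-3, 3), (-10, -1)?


Convex hull vertices (CCW): (-10, -1), (10, -8), (8, 0), (4, 10), (-5, 6), (-7, 4)
Count = 6

6


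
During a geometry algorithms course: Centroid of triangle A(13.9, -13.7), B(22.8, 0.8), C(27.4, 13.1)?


Centroid = ((x_A+x_B+x_C)/3, (y_A+y_B+y_C)/3)
= ((13.9+22.8+27.4)/3, ((-13.7)+0.8+13.1)/3)
= (21.3667, 0.0667)

(21.3667, 0.0667)


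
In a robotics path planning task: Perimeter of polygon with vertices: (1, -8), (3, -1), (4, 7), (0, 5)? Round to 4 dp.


Sides: (1, -8)->(3, -1): sqrt(53) = 7.28011, (3, -1)->(4, 7): sqrt(65) = 8.062258, (4, 7)->(0, 5): sqrt(20) = 4.472136, (0, 5)->(1, -8): sqrt(170) = 13.038405
Sum = 32.852909
Perimeter = 32.8529

32.8529


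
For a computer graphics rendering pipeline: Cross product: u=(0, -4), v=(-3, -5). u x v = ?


u x v = u_x*v_y - u_y*v_x = 0*(-5) - (-4)*(-3)
= 0 - 12 = -12

-12


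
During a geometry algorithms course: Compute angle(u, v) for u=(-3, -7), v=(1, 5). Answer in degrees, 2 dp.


u.v = -38, |u| = sqrt(58) = 7.6158, |v| = sqrt(26) = 5.099
cos(theta) = u.v/(|u||v|) = -38/sqrt(1508) = -0.97855
theta = acos(-0.97855) = 168.11 degrees

168.11 degrees


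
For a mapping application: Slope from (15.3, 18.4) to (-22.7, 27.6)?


slope = (y2-y1)/(x2-x1) = (27.6-18.4)/((-22.7)-15.3) = 9.2/(-38) = -0.2421

-0.2421


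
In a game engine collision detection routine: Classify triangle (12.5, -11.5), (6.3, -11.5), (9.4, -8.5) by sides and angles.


Side lengths squared: AB^2=38.44, BC^2=18.61, CA^2=18.61
Sorted: [18.61, 18.61, 38.44]
By sides: Isosceles, By angles: Obtuse

Isosceles, Obtuse


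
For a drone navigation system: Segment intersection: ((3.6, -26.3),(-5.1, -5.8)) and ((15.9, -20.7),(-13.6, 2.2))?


Cross products: d1=446.87, d2=41.35, d3=-300.87, d4=104.65
d1*d2 < 0 and d3*d4 < 0? no

No, they don't intersect


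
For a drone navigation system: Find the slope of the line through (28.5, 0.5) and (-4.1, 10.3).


slope = (y2-y1)/(x2-x1) = (10.3-0.5)/((-4.1)-28.5) = 9.8/(-32.6) = -0.3006

-0.3006


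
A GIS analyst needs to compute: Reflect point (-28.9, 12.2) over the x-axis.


Reflection over x-axis: (x,y) -> (x,-y)
(-28.9, 12.2) -> (-28.9, -12.2)

(-28.9, -12.2)


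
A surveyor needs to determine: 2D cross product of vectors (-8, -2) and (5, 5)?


u x v = u_x*v_y - u_y*v_x = (-8)*5 - (-2)*5
= (-40) - (-10) = -30

-30


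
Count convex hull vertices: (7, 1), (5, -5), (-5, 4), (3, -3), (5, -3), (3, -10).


Convex hull vertices (CCW): (-5, 4), (3, -10), (5, -5), (7, 1)
Count = 4

4


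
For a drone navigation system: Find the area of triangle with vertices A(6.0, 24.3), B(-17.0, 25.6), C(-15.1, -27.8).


Area = |x_A(y_B-y_C) + x_B(y_C-y_A) + x_C(y_A-y_B)|/2
= |320.4 + 885.7 + 19.63|/2
= 1225.73/2 = 612.865

612.865


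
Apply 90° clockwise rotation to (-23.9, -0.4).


90° CW: (x,y) -> (y, -x)
(-23.9,-0.4) -> (-0.4, 23.9)

(-0.4, 23.9)


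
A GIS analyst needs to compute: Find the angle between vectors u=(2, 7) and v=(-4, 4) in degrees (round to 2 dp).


u.v = 20, |u| = sqrt(53) = 7.2801, |v| = sqrt(32) = 5.6569
cos(theta) = u.v/(|u||v|) = 20/sqrt(1696) = 0.485643
theta = acos(0.485643) = 60.95 degrees

60.95 degrees


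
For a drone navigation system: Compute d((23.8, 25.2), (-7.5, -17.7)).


dx=-31.3, dy=-42.9
d^2 = (-31.3)^2 + (-42.9)^2 = 2820.1
d = sqrt(2820.1) = 53.1046

53.1046


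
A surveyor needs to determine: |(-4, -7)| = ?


|u| = sqrt((-4)^2 + (-7)^2) = sqrt(65) = 8.0623

8.0623


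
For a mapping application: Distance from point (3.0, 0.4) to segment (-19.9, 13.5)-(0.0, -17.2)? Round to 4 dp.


Project P onto AB: t = 0.6409 (clamped to [0,1])
Closest point on segment: (-7.1456, -6.1764)
Distance: 12.0906

12.0906


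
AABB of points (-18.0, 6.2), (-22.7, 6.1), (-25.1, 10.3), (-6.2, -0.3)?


x range: [-25.1, -6.2]
y range: [-0.3, 10.3]
Bounding box: (-25.1,-0.3) to (-6.2,10.3)

(-25.1,-0.3) to (-6.2,10.3)


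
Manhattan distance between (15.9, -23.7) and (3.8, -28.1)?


|15.9-3.8| + |(-23.7)-(-28.1)| = 12.1 + 4.4 = 16.5

16.5


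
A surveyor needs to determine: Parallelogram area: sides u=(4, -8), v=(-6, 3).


|u x v| = |4*3 - (-8)*(-6)|
= |12 - 48| = 36

36


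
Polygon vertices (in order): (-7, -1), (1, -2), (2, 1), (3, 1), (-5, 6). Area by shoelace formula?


Shoelace sum: ((-7)*(-2) - 1*(-1)) + (1*1 - 2*(-2)) + (2*1 - 3*1) + (3*6 - (-5)*1) + ((-5)*(-1) - (-7)*6)
= 89
Area = |89|/2 = 44.5

44.5


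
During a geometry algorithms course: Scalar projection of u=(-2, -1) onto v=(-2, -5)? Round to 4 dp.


u.v = 9, |v| = sqrt(29) = 5.3852
Scalar projection = u.v / |v| = 9 / sqrt(29) = 1.6713

1.6713


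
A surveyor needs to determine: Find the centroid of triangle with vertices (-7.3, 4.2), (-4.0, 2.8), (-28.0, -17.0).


Centroid = ((x_A+x_B+x_C)/3, (y_A+y_B+y_C)/3)
= (((-7.3)+(-4)+(-28))/3, (4.2+2.8+(-17))/3)
= (-13.1, -3.3333)

(-13.1, -3.3333)


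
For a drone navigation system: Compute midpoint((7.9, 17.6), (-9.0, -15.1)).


M = ((7.9+(-9))/2, (17.6+(-15.1))/2)
= (-0.55, 1.25)

(-0.55, 1.25)


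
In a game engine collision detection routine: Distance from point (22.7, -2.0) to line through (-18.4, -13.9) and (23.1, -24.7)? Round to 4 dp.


|cross product| = 937.73
|line direction| = sqrt(1838.89) = 42.8823
Distance = 937.73/sqrt(1838.89) = 21.8675

21.8675


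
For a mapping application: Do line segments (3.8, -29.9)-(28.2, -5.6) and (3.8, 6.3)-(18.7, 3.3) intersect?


Cross products: d1=-539.38, d2=-104.11, d3=883.28, d4=448.01
d1*d2 < 0 and d3*d4 < 0? no

No, they don't intersect


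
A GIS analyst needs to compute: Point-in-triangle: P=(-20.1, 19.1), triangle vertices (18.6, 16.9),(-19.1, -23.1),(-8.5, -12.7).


Cross products: AB x AP = -1630.94, BC x BP = 457.72, CA x CP = 1205.14
All same sign? no

No, outside


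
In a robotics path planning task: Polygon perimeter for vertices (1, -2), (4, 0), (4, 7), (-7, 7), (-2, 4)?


Sides: (1, -2)->(4, 0): sqrt(13) = 3.605551, (4, 0)->(4, 7): sqrt(49) = 7, (4, 7)->(-7, 7): sqrt(121) = 11, (-7, 7)->(-2, 4): sqrt(34) = 5.830952, (-2, 4)->(1, -2): sqrt(45) = 6.708204
Sum = 34.144707
Perimeter = 34.1447

34.1447


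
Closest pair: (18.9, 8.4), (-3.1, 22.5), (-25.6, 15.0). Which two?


d(P0,P1) = 26.1306, d(P0,P2) = 44.9868, d(P1,P2) = 23.7171
Closest: P1 and P2

Closest pair: (-3.1, 22.5) and (-25.6, 15.0), distance = 23.7171


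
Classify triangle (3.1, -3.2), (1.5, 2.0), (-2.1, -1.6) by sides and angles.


Side lengths squared: AB^2=29.6, BC^2=25.92, CA^2=29.6
Sorted: [25.92, 29.6, 29.6]
By sides: Isosceles, By angles: Acute

Isosceles, Acute


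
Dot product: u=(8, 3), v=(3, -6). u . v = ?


u . v = u_x*v_x + u_y*v_y = 8*3 + 3*(-6)
= 24 + (-18) = 6

6


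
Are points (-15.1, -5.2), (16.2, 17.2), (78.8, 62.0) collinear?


Cross product: (16.2-(-15.1))*(62-(-5.2)) - (17.2-(-5.2))*(78.8-(-15.1))
= 0

Yes, collinear


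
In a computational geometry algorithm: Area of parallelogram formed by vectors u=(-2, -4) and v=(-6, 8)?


|u x v| = |(-2)*8 - (-4)*(-6)|
= |(-16) - 24| = 40

40


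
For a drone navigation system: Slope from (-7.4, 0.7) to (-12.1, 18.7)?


slope = (y2-y1)/(x2-x1) = (18.7-0.7)/((-12.1)-(-7.4)) = 18/(-4.7) = -3.8298

-3.8298


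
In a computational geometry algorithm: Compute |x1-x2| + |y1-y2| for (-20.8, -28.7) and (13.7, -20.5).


|(-20.8)-13.7| + |(-28.7)-(-20.5)| = 34.5 + 8.2 = 42.7

42.7


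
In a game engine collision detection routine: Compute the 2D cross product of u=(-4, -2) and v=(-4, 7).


u x v = u_x*v_y - u_y*v_x = (-4)*7 - (-2)*(-4)
= (-28) - 8 = -36

-36


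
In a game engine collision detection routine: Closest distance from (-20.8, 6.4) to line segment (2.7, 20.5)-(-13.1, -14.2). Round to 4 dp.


Project P onto AB: t = 0.592 (clamped to [0,1])
Closest point on segment: (-6.6532, -0.0415)
Distance: 15.5443

15.5443


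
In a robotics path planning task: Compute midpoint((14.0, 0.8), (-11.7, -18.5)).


M = ((14+(-11.7))/2, (0.8+(-18.5))/2)
= (1.15, -8.85)

(1.15, -8.85)


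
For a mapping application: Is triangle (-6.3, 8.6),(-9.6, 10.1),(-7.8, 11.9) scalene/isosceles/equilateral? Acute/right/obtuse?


Side lengths squared: AB^2=13.14, BC^2=6.48, CA^2=13.14
Sorted: [6.48, 13.14, 13.14]
By sides: Isosceles, By angles: Acute

Isosceles, Acute


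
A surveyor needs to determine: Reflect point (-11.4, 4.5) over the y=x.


Reflection over y=x: (x,y) -> (y,x)
(-11.4, 4.5) -> (4.5, -11.4)

(4.5, -11.4)


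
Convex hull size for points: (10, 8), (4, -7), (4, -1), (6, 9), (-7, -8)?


Convex hull vertices (CCW): (-7, -8), (4, -7), (10, 8), (6, 9)
Count = 4

4


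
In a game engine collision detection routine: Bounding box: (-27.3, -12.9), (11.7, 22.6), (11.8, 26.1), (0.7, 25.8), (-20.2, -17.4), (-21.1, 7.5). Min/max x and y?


x range: [-27.3, 11.8]
y range: [-17.4, 26.1]
Bounding box: (-27.3,-17.4) to (11.8,26.1)

(-27.3,-17.4) to (11.8,26.1)


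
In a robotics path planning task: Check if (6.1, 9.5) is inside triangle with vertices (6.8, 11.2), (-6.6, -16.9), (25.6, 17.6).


Cross products: AB x AP = 3.11, BC x BP = 411.93, CA x CP = 27.48
All same sign? yes

Yes, inside


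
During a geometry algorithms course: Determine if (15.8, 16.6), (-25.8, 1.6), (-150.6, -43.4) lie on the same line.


Cross product: ((-25.8)-15.8)*((-43.4)-16.6) - (1.6-16.6)*((-150.6)-15.8)
= 0

Yes, collinear


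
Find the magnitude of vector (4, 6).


|u| = sqrt(4^2 + 6^2) = sqrt(52) = 7.2111

7.2111


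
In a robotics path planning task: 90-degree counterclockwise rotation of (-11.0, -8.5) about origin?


90° CCW: (x,y) -> (-y, x)
(-11,-8.5) -> (8.5, -11)

(8.5, -11)


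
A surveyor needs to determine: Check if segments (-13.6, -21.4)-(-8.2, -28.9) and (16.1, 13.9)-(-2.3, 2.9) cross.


Cross products: d1=322.82, d2=520.22, d3=413.37, d4=215.97
d1*d2 < 0 and d3*d4 < 0? no

No, they don't intersect


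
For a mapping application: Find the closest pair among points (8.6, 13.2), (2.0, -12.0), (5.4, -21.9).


d(P0,P1) = 26.05, d(P0,P2) = 35.2456, d(P1,P2) = 10.4676
Closest: P1 and P2

Closest pair: (2.0, -12.0) and (5.4, -21.9), distance = 10.4676


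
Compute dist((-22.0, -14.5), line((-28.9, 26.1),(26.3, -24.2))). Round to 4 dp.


|cross product| = 1894.05
|line direction| = sqrt(5577.13) = 74.6802
Distance = 1894.05/sqrt(5577.13) = 25.3621

25.3621


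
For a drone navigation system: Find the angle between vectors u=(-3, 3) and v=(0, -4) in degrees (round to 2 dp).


u.v = -12, |u| = sqrt(18) = 4.2426, |v| = sqrt(16) = 4
cos(theta) = u.v/(|u||v|) = -12/sqrt(288) = -0.707107
theta = acos(-0.707107) = 135 degrees

135 degrees


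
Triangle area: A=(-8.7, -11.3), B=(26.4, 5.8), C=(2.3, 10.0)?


Area = |x_A(y_B-y_C) + x_B(y_C-y_A) + x_C(y_A-y_B)|/2
= |36.54 + 562.32 + (-39.33)|/2
= 559.53/2 = 279.765

279.765


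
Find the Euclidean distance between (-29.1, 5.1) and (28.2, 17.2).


dx=57.3, dy=12.1
d^2 = 57.3^2 + 12.1^2 = 3429.7
d = sqrt(3429.7) = 58.5636

58.5636


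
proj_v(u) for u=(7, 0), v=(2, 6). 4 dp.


u.v = 14, |v| = sqrt(40) = 6.3246
Scalar projection = u.v / |v| = 14 / sqrt(40) = 2.2136

2.2136


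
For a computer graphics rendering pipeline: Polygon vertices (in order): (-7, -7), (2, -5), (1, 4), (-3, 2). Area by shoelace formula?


Shoelace sum: ((-7)*(-5) - 2*(-7)) + (2*4 - 1*(-5)) + (1*2 - (-3)*4) + ((-3)*(-7) - (-7)*2)
= 111
Area = |111|/2 = 55.5

55.5


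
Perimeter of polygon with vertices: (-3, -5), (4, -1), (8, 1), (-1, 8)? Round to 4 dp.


Sides: (-3, -5)->(4, -1): sqrt(65) = 8.062258, (4, -1)->(8, 1): sqrt(20) = 4.472136, (8, 1)->(-1, 8): sqrt(130) = 11.401754, (-1, 8)->(-3, -5): sqrt(173) = 13.152946
Sum = 37.089094
Perimeter = 37.0891

37.0891


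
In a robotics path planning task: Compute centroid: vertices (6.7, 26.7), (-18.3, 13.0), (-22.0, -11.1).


Centroid = ((x_A+x_B+x_C)/3, (y_A+y_B+y_C)/3)
= ((6.7+(-18.3)+(-22))/3, (26.7+13+(-11.1))/3)
= (-11.2, 9.5333)

(-11.2, 9.5333)


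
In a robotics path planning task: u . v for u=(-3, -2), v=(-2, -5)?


u . v = u_x*v_x + u_y*v_y = (-3)*(-2) + (-2)*(-5)
= 6 + 10 = 16

16


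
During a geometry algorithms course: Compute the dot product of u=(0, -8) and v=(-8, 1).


u . v = u_x*v_x + u_y*v_y = 0*(-8) + (-8)*1
= 0 + (-8) = -8

-8


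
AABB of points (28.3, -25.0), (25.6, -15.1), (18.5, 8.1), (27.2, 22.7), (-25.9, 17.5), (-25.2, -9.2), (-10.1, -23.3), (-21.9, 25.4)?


x range: [-25.9, 28.3]
y range: [-25, 25.4]
Bounding box: (-25.9,-25) to (28.3,25.4)

(-25.9,-25) to (28.3,25.4)


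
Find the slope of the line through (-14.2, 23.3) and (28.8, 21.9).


slope = (y2-y1)/(x2-x1) = (21.9-23.3)/(28.8-(-14.2)) = (-1.4)/43 = -0.0326

-0.0326


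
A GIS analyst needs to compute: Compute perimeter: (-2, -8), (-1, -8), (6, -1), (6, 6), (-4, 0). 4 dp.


Sides: (-2, -8)->(-1, -8): sqrt(1) = 1, (-1, -8)->(6, -1): sqrt(98) = 9.899495, (6, -1)->(6, 6): sqrt(49) = 7, (6, 6)->(-4, 0): sqrt(136) = 11.661904, (-4, 0)->(-2, -8): sqrt(68) = 8.246211
Sum = 37.80761
Perimeter = 37.8076

37.8076


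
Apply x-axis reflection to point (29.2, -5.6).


Reflection over x-axis: (x,y) -> (x,-y)
(29.2, -5.6) -> (29.2, 5.6)

(29.2, 5.6)


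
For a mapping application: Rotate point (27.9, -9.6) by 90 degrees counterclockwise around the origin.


90° CCW: (x,y) -> (-y, x)
(27.9,-9.6) -> (9.6, 27.9)

(9.6, 27.9)


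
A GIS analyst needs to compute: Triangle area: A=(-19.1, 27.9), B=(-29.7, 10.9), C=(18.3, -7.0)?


Area = |x_A(y_B-y_C) + x_B(y_C-y_A) + x_C(y_A-y_B)|/2
= |(-341.89) + 1036.53 + 311.1|/2
= 1005.74/2 = 502.87

502.87


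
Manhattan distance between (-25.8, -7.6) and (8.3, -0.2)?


|(-25.8)-8.3| + |(-7.6)-(-0.2)| = 34.1 + 7.4 = 41.5

41.5


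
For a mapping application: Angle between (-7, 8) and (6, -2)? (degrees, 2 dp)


u.v = -58, |u| = sqrt(113) = 10.6301, |v| = sqrt(40) = 6.3246
cos(theta) = u.v/(|u||v|) = -58/sqrt(4520) = -0.862698
theta = acos(-0.862698) = 149.62 degrees

149.62 degrees


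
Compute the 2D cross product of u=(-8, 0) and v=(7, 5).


u x v = u_x*v_y - u_y*v_x = (-8)*5 - 0*7
= (-40) - 0 = -40

-40


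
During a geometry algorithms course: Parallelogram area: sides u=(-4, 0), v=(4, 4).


|u x v| = |(-4)*4 - 0*4|
= |(-16) - 0| = 16

16


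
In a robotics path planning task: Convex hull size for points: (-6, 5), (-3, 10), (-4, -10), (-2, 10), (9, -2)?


Convex hull vertices (CCW): (-6, 5), (-4, -10), (9, -2), (-2, 10), (-3, 10)
Count = 5

5


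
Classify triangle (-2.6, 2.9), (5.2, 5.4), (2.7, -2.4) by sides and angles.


Side lengths squared: AB^2=67.09, BC^2=67.09, CA^2=56.18
Sorted: [56.18, 67.09, 67.09]
By sides: Isosceles, By angles: Acute

Isosceles, Acute


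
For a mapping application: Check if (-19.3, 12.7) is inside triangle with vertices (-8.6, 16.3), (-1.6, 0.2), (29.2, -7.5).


Cross products: AB x AP = -197.47, BC x BP = 248.71, CA x CP = 390.74
All same sign? no

No, outside


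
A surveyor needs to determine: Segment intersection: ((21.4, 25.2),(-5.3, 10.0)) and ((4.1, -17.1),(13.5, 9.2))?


Cross products: d1=-57.37, d2=501.96, d3=866.45, d4=307.12
d1*d2 < 0 and d3*d4 < 0? no

No, they don't intersect


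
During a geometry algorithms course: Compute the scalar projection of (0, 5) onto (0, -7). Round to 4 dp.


u.v = -35, |v| = sqrt(49) = 7
Scalar projection = u.v / |v| = -35 / sqrt(49) = -5

-5


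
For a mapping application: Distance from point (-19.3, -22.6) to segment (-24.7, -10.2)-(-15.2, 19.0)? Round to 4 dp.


Project P onto AB: t = 0 (clamped to [0,1])
Closest point on segment: (-24.7, -10.2)
Distance: 13.5248

13.5248


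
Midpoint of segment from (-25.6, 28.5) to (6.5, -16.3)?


M = (((-25.6)+6.5)/2, (28.5+(-16.3))/2)
= (-9.55, 6.1)

(-9.55, 6.1)


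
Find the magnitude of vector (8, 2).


|u| = sqrt(8^2 + 2^2) = sqrt(68) = 8.2462

8.2462


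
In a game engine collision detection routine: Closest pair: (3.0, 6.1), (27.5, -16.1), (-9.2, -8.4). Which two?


d(P0,P1) = 33.0619, d(P0,P2) = 18.9497, d(P1,P2) = 37.4991
Closest: P0 and P2

Closest pair: (3.0, 6.1) and (-9.2, -8.4), distance = 18.9497


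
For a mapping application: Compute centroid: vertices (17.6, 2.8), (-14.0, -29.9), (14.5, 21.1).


Centroid = ((x_A+x_B+x_C)/3, (y_A+y_B+y_C)/3)
= ((17.6+(-14)+14.5)/3, (2.8+(-29.9)+21.1)/3)
= (6.0333, -2)

(6.0333, -2)


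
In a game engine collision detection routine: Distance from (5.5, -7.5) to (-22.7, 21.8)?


dx=-28.2, dy=29.3
d^2 = (-28.2)^2 + 29.3^2 = 1653.73
d = sqrt(1653.73) = 40.6661

40.6661


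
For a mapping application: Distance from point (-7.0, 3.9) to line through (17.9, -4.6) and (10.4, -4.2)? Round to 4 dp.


|cross product| = 53.79
|line direction| = sqrt(56.41) = 7.5107
Distance = 53.79/sqrt(56.41) = 7.1618

7.1618


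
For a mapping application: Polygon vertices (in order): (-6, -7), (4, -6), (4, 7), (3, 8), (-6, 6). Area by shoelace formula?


Shoelace sum: ((-6)*(-6) - 4*(-7)) + (4*7 - 4*(-6)) + (4*8 - 3*7) + (3*6 - (-6)*8) + ((-6)*(-7) - (-6)*6)
= 271
Area = |271|/2 = 135.5

135.5


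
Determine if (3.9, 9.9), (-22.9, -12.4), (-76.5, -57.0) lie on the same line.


Cross product: ((-22.9)-3.9)*((-57)-9.9) - ((-12.4)-9.9)*((-76.5)-3.9)
= 0

Yes, collinear


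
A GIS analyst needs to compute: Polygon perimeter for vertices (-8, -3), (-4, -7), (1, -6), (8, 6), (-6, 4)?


Sides: (-8, -3)->(-4, -7): sqrt(32) = 5.656854, (-4, -7)->(1, -6): sqrt(26) = 5.09902, (1, -6)->(8, 6): sqrt(193) = 13.892444, (8, 6)->(-6, 4): sqrt(200) = 14.142136, (-6, 4)->(-8, -3): sqrt(53) = 7.28011
Sum = 46.070564
Perimeter = 46.0706

46.0706


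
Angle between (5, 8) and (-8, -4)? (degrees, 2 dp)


u.v = -72, |u| = sqrt(89) = 9.434, |v| = sqrt(80) = 8.9443
cos(theta) = u.v/(|u||v|) = -72/sqrt(7120) = -0.853282
theta = acos(-0.853282) = 148.57 degrees

148.57 degrees


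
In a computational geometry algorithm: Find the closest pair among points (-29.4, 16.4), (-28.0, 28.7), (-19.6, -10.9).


d(P0,P1) = 12.3794, d(P0,P2) = 29.0057, d(P1,P2) = 40.4811
Closest: P0 and P1

Closest pair: (-29.4, 16.4) and (-28.0, 28.7), distance = 12.3794


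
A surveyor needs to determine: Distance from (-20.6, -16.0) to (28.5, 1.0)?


dx=49.1, dy=17
d^2 = 49.1^2 + 17^2 = 2699.81
d = sqrt(2699.81) = 51.9597

51.9597


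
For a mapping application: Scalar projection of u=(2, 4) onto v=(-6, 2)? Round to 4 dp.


u.v = -4, |v| = sqrt(40) = 6.3246
Scalar projection = u.v / |v| = -4 / sqrt(40) = -0.6325

-0.6325


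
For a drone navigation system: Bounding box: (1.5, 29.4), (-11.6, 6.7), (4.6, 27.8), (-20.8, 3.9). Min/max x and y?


x range: [-20.8, 4.6]
y range: [3.9, 29.4]
Bounding box: (-20.8,3.9) to (4.6,29.4)

(-20.8,3.9) to (4.6,29.4)


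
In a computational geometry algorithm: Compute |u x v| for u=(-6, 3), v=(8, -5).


|u x v| = |(-6)*(-5) - 3*8|
= |30 - 24| = 6

6


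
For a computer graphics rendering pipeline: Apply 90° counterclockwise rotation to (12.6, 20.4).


90° CCW: (x,y) -> (-y, x)
(12.6,20.4) -> (-20.4, 12.6)

(-20.4, 12.6)


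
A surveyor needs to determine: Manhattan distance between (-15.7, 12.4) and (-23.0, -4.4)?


|(-15.7)-(-23)| + |12.4-(-4.4)| = 7.3 + 16.8 = 24.1

24.1


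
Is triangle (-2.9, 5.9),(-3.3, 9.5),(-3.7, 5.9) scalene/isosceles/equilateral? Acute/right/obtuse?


Side lengths squared: AB^2=13.12, BC^2=13.12, CA^2=0.64
Sorted: [0.64, 13.12, 13.12]
By sides: Isosceles, By angles: Acute

Isosceles, Acute


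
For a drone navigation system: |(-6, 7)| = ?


|u| = sqrt((-6)^2 + 7^2) = sqrt(85) = 9.2195

9.2195


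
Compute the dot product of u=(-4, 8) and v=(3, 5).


u . v = u_x*v_x + u_y*v_y = (-4)*3 + 8*5
= (-12) + 40 = 28

28


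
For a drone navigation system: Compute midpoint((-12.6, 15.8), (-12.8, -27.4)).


M = (((-12.6)+(-12.8))/2, (15.8+(-27.4))/2)
= (-12.7, -5.8)

(-12.7, -5.8)


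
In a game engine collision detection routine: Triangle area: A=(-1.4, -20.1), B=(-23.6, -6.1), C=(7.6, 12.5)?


Area = |x_A(y_B-y_C) + x_B(y_C-y_A) + x_C(y_A-y_B)|/2
= |26.04 + (-769.36) + (-106.4)|/2
= 849.72/2 = 424.86

424.86


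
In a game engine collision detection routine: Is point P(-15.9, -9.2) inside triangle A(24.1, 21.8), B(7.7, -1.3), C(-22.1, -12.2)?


Cross products: AB x AP = -415.6, BC x BP = -21.82, CA x CP = -72.2
All same sign? yes

Yes, inside


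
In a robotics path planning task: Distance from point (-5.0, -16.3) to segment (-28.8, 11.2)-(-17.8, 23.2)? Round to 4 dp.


Project P onto AB: t = 0 (clamped to [0,1])
Closest point on segment: (-28.8, 11.2)
Distance: 36.3688

36.3688


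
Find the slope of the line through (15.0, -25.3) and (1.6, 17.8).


slope = (y2-y1)/(x2-x1) = (17.8-(-25.3))/(1.6-15) = 43.1/(-13.4) = -3.2164

-3.2164


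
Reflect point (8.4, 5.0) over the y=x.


Reflection over y=x: (x,y) -> (y,x)
(8.4, 5) -> (5, 8.4)

(5, 8.4)


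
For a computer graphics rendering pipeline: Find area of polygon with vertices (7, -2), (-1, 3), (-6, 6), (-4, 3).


Shoelace sum: (7*3 - (-1)*(-2)) + ((-1)*6 - (-6)*3) + ((-6)*3 - (-4)*6) + ((-4)*(-2) - 7*3)
= 24
Area = |24|/2 = 12

12


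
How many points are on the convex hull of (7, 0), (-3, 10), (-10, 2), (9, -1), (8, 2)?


Convex hull vertices (CCW): (-10, 2), (9, -1), (8, 2), (-3, 10)
Count = 4

4


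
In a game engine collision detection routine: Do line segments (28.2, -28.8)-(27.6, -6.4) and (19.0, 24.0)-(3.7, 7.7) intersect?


Cross products: d1=957.8, d2=605.3, d3=174.4, d4=526.9
d1*d2 < 0 and d3*d4 < 0? no

No, they don't intersect


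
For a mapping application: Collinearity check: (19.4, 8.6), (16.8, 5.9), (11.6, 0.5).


Cross product: (16.8-19.4)*(0.5-8.6) - (5.9-8.6)*(11.6-19.4)
= 0

Yes, collinear


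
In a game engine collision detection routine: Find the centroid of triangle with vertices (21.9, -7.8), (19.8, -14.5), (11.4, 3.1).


Centroid = ((x_A+x_B+x_C)/3, (y_A+y_B+y_C)/3)
= ((21.9+19.8+11.4)/3, ((-7.8)+(-14.5)+3.1)/3)
= (17.7, -6.4)

(17.7, -6.4)


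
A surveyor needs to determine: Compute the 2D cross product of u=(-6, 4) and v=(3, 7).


u x v = u_x*v_y - u_y*v_x = (-6)*7 - 4*3
= (-42) - 12 = -54

-54


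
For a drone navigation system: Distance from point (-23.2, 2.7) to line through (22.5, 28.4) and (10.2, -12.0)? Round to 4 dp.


|cross product| = 1530.17
|line direction| = sqrt(1783.45) = 42.2309
Distance = 1530.17/sqrt(1783.45) = 36.2334

36.2334


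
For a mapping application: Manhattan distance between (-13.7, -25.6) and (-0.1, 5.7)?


|(-13.7)-(-0.1)| + |(-25.6)-5.7| = 13.6 + 31.3 = 44.9

44.9


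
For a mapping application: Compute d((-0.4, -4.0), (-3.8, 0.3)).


dx=-3.4, dy=4.3
d^2 = (-3.4)^2 + 4.3^2 = 30.05
d = sqrt(30.05) = 5.4818

5.4818


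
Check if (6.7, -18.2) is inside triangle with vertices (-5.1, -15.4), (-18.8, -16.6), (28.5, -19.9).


Cross products: AB x AP = 52.52, BC x BP = 8.47, CA x CP = 40.98
All same sign? yes

Yes, inside


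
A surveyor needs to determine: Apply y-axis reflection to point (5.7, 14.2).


Reflection over y-axis: (x,y) -> (-x,y)
(5.7, 14.2) -> (-5.7, 14.2)

(-5.7, 14.2)


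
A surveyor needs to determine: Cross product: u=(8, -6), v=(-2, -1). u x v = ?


u x v = u_x*v_y - u_y*v_x = 8*(-1) - (-6)*(-2)
= (-8) - 12 = -20

-20


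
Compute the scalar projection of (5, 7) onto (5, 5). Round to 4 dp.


u.v = 60, |v| = sqrt(50) = 7.0711
Scalar projection = u.v / |v| = 60 / sqrt(50) = 8.4853

8.4853


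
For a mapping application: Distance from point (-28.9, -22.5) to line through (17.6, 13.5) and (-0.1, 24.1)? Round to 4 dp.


|cross product| = 1130.1
|line direction| = sqrt(425.65) = 20.6313
Distance = 1130.1/sqrt(425.65) = 54.776

54.776


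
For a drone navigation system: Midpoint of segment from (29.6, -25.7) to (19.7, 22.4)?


M = ((29.6+19.7)/2, ((-25.7)+22.4)/2)
= (24.65, -1.65)

(24.65, -1.65)


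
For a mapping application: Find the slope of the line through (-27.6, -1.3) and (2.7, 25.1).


slope = (y2-y1)/(x2-x1) = (25.1-(-1.3))/(2.7-(-27.6)) = 26.4/30.3 = 0.8713

0.8713


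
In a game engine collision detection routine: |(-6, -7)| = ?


|u| = sqrt((-6)^2 + (-7)^2) = sqrt(85) = 9.2195

9.2195


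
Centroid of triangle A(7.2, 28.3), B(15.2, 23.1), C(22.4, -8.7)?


Centroid = ((x_A+x_B+x_C)/3, (y_A+y_B+y_C)/3)
= ((7.2+15.2+22.4)/3, (28.3+23.1+(-8.7))/3)
= (14.9333, 14.2333)

(14.9333, 14.2333)


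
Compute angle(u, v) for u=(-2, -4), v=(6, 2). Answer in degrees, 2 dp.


u.v = -20, |u| = sqrt(20) = 4.4721, |v| = sqrt(40) = 6.3246
cos(theta) = u.v/(|u||v|) = -20/sqrt(800) = -0.707107
theta = acos(-0.707107) = 135 degrees

135 degrees


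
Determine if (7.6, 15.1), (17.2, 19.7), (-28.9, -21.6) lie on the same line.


Cross product: (17.2-7.6)*((-21.6)-15.1) - (19.7-15.1)*((-28.9)-7.6)
= -184.42

No, not collinear


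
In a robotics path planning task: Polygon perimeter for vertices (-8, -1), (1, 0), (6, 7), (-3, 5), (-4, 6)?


Sides: (-8, -1)->(1, 0): sqrt(82) = 9.055385, (1, 0)->(6, 7): sqrt(74) = 8.602325, (6, 7)->(-3, 5): sqrt(85) = 9.219544, (-3, 5)->(-4, 6): sqrt(2) = 1.414214, (-4, 6)->(-8, -1): sqrt(65) = 8.062258
Sum = 36.353726
Perimeter = 36.3537

36.3537


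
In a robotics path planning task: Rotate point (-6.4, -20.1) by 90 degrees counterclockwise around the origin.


90° CCW: (x,y) -> (-y, x)
(-6.4,-20.1) -> (20.1, -6.4)

(20.1, -6.4)


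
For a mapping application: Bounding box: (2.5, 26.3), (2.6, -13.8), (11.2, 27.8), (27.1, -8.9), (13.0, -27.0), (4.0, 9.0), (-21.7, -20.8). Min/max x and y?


x range: [-21.7, 27.1]
y range: [-27, 27.8]
Bounding box: (-21.7,-27) to (27.1,27.8)

(-21.7,-27) to (27.1,27.8)


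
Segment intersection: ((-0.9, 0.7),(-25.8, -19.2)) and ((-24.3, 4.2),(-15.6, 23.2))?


Cross products: d1=-475.05, d2=-175.08, d3=-552.81, d4=-852.78
d1*d2 < 0 and d3*d4 < 0? no

No, they don't intersect


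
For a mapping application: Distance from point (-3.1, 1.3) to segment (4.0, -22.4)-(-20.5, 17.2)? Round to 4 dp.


Project P onto AB: t = 0.513 (clamped to [0,1])
Closest point on segment: (-8.5694, -2.0838)
Distance: 6.4315

6.4315


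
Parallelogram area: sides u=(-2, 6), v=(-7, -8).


|u x v| = |(-2)*(-8) - 6*(-7)|
= |16 - (-42)| = 58

58


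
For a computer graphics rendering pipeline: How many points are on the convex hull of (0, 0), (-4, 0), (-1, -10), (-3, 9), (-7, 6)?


Convex hull vertices (CCW): (-7, 6), (-1, -10), (0, 0), (-3, 9)
Count = 4

4
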